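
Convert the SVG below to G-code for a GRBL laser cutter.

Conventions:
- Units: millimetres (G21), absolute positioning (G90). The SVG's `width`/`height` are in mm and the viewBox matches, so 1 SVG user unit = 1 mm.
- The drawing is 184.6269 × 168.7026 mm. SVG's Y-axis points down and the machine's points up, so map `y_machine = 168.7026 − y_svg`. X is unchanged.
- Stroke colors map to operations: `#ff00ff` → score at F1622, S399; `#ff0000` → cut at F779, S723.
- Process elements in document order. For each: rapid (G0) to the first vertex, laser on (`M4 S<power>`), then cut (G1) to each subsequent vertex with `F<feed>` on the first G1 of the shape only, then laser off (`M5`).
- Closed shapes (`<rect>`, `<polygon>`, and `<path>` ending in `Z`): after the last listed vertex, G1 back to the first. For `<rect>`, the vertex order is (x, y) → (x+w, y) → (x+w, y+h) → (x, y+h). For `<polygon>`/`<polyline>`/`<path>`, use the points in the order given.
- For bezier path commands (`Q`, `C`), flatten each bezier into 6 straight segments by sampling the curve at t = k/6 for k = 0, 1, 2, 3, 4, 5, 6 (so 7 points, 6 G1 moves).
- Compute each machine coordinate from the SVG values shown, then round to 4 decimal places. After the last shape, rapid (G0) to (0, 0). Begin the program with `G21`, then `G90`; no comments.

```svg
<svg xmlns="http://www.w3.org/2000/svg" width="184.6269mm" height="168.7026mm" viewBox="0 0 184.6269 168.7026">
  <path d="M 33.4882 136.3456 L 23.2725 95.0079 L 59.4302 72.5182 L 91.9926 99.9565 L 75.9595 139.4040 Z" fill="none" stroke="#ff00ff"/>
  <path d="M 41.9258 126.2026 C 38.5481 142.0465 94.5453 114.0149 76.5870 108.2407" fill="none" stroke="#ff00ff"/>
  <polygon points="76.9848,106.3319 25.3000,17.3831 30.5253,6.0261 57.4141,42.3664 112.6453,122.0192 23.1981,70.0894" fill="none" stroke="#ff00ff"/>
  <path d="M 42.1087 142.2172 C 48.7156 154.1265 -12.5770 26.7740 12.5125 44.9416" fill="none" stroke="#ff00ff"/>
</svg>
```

G21
G90
G0 X33.4882 Y32.3570
M4 S399
G1 X23.2725 Y73.6947 F1622
G1 X59.4302 Y96.1844
G1 X91.9926 Y68.7461
G1 X75.9595 Y29.2986
G1 X33.4882 Y32.3570
M5
G0 X41.9258 Y42.5000
M4 S399
G1 X44.5676 Y37.9282 F1622
G1 X53.4016 Y38.8319
G1 X64.7241 Y43.3742
G1 X74.8316 Y49.7179
G1 X80.0205 Y56.0262
G1 X76.5870 Y60.4619
M5
G0 X76.9848 Y62.3707
M4 S399
G1 X25.3000 Y151.3195 F1622
G1 X30.5253 Y162.6765
G1 X57.4141 Y126.3362
G1 X112.6453 Y46.6834
G1 X23.1981 Y98.6132
G1 X76.9848 Y62.3707
M5
G0 X42.1087 Y26.4854
M4 S399
G1 X40.4681 Y30.8175 F1622
G1 X31.7966 Y50.4492
G1 X20.3796 Y77.4701
G1 X10.5029 Y103.9694
G1 X6.4520 Y122.0366
G1 X12.5125 Y123.7610
M5
G0 X0.0000 Y0.0000

1 u = 1 mm; y_m = 168.7026 − y.

[1] `<path>` regular polygon, #ff00ff→score S399 F1622: (33.4882,32.3570) → (23.2725,73.6947) → (59.4302,96.1844) → (91.9926,68.7461) → (75.9595,29.2986) → (33.4882,32.3570) (closed)

[2] `<path>` cubic bezier, #ff00ff→score S399 F1622: (41.9258,42.5000) → (44.5676,37.9282) → (53.4016,38.8319) → (64.7241,43.3742) → (74.8316,49.7179) → (80.0205,56.0262) → (76.5870,60.4619)

[3] `<polygon>` closed polygon, #ff00ff→score S399 F1622: (76.9848,62.3707) → (25.3000,151.3195) → (30.5253,162.6765) → (57.4141,126.3362) → (112.6453,46.6834) → (23.1981,98.6132) → (76.9848,62.3707) (closed)

[4] `<path>` cubic bezier, #ff00ff→score S399 F1622: (42.1087,26.4854) → (40.4681,30.8175) → (31.7966,50.4492) → (20.3796,77.4701) → (10.5029,103.9694) → (6.4520,122.0366) → (12.5125,123.7610)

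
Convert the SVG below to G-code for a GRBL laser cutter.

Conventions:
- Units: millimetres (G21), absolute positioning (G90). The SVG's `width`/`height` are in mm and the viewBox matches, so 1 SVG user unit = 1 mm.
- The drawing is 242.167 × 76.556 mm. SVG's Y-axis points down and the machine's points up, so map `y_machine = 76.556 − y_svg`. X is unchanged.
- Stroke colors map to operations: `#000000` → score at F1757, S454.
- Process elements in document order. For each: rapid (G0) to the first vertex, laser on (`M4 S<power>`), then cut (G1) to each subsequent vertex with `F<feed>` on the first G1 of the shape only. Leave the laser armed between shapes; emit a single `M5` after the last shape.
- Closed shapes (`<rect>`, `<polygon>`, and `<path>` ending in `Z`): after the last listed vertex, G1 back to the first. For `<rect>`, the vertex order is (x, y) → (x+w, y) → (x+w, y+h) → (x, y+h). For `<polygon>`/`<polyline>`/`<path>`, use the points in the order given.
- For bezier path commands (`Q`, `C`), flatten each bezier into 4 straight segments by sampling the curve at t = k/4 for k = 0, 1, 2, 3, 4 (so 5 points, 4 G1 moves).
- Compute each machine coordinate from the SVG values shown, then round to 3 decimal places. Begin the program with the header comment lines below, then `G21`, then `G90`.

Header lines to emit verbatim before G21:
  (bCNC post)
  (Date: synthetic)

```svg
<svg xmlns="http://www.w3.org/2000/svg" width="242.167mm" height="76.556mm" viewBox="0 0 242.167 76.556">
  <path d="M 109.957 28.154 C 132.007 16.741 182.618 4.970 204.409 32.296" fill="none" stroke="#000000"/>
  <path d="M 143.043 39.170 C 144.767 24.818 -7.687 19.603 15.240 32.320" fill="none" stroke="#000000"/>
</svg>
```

(bCNC post)
(Date: synthetic)
G21
G90
G0 X109.957 Y48.402
M4 S454
G1 X130.953 Y56.412 F1757
G1 X157.280 Y60.858
G1 X183.559 Y58.040
G1 X204.409 Y44.260
G0 X143.043 Y37.386
M4 S454
G1 X120.577 Y46.299 F1757
G1 X71.190 Y50.962
G1 X25.779 Y50.549
G1 X15.240 Y44.236
M5

1 u = 1 mm; y_m = 76.556 − y.

[1] `<path>` cubic bezier, #000000→score S454 F1757: (109.957,48.402) → (130.953,56.412) → (157.280,60.858) → (183.559,58.040) → (204.409,44.260)

[2] `<path>` cubic bezier, #000000→score S454 F1757: (143.043,37.386) → (120.577,46.299) → (71.190,50.962) → (25.779,50.549) → (15.240,44.236)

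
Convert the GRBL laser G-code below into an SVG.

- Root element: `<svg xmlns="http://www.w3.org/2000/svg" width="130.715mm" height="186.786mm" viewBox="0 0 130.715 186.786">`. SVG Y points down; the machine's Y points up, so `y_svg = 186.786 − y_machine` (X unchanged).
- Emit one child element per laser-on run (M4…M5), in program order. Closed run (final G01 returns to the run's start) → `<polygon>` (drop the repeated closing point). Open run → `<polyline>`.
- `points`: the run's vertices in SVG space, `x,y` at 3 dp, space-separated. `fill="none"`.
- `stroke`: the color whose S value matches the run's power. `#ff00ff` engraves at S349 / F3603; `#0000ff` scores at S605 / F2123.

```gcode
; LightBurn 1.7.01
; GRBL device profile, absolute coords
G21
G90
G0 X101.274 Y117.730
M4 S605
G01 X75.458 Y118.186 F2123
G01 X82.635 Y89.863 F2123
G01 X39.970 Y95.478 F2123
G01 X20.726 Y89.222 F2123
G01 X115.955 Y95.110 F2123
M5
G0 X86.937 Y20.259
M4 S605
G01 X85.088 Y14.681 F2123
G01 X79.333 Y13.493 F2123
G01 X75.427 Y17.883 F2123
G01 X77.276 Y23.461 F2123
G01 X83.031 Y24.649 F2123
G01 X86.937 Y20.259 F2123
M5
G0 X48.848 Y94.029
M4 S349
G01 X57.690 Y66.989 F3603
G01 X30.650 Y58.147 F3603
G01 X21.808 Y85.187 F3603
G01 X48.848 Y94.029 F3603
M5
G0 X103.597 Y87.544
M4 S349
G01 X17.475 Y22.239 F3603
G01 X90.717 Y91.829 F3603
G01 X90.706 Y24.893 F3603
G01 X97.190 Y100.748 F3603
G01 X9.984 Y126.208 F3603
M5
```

<svg xmlns="http://www.w3.org/2000/svg" width="130.715mm" height="186.786mm" viewBox="0 0 130.715 186.786">
  <polyline points="101.274,69.056 75.458,68.600 82.635,96.923 39.970,91.308 20.726,97.564 115.955,91.676" fill="none" stroke="#0000ff"/>
  <polygon points="86.937,166.527 85.088,172.105 79.333,173.293 75.427,168.903 77.276,163.325 83.031,162.137" fill="none" stroke="#0000ff"/>
  <polygon points="48.848,92.757 57.690,119.797 30.650,128.639 21.808,101.599" fill="none" stroke="#ff00ff"/>
  <polyline points="103.597,99.242 17.475,164.547 90.717,94.957 90.706,161.893 97.190,86.038 9.984,60.578" fill="none" stroke="#ff00ff"/>
</svg>

Machine Y-up, SVG Y-down with viewBox height 186.786, so y_svg = 186.786 − y_machine; X carries over.

Run 1: the run's S605 means `#0000ff` (score). The run is open, so emit a `<polyline>` with points (Y-flipped): 101.274,69.056 75.458,68.600 82.635,96.923 39.970,91.308 20.726,97.564 115.955,91.676.

Run 2: S605 ⇒ score layer `#0000ff`. The run returns to its start, so emit a `<polygon>` with points (Y-flipped): 86.937,166.527 85.088,172.105 79.333,173.293 75.427,168.903 77.276,163.325 83.031,162.137.

Run 3: power S349 maps to stroke `#ff00ff` (engrave). The run returns to its start, so emit a `<polygon>` with points (Y-flipped): 48.848,92.757 57.690,119.797 30.650,128.639 21.808,101.599.

Run 4: the run's S349 means `#ff00ff` (engrave). The run is open, so emit a `<polyline>` with points (Y-flipped): 103.597,99.242 17.475,164.547 90.717,94.957 90.706,161.893 97.190,86.038 9.984,60.578.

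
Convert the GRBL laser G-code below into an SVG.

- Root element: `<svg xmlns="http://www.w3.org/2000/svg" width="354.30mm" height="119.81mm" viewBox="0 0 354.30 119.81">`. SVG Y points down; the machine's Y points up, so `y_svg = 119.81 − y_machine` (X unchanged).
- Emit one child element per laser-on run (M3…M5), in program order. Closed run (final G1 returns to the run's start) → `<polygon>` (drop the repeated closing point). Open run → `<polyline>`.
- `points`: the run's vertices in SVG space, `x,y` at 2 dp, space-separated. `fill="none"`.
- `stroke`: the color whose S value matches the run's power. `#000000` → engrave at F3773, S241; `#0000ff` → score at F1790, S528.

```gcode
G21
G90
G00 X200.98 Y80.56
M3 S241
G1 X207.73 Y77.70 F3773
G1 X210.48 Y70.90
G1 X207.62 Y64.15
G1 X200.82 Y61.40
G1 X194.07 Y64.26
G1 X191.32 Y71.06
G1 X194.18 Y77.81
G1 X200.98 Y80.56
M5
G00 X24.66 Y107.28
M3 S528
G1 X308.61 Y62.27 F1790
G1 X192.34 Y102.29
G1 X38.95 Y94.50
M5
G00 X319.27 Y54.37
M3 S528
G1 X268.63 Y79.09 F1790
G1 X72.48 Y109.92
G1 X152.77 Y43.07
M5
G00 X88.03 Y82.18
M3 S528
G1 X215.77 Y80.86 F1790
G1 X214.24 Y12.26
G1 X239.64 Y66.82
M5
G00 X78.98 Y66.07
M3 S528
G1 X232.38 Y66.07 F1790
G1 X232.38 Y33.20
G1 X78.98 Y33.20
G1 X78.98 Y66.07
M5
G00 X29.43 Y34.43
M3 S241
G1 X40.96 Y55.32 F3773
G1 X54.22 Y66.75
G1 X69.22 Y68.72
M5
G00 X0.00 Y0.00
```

<svg xmlns="http://www.w3.org/2000/svg" width="354.30mm" height="119.81mm" viewBox="0 0 354.30 119.81">
  <polygon points="200.98,39.25 207.73,42.11 210.48,48.91 207.62,55.66 200.82,58.41 194.07,55.55 191.32,48.75 194.18,42.00" fill="none" stroke="#000000"/>
  <polyline points="24.66,12.53 308.61,57.54 192.34,17.52 38.95,25.31" fill="none" stroke="#0000ff"/>
  <polyline points="319.27,65.44 268.63,40.72 72.48,9.89 152.77,76.74" fill="none" stroke="#0000ff"/>
  <polyline points="88.03,37.63 215.77,38.95 214.24,107.55 239.64,52.99" fill="none" stroke="#0000ff"/>
  <polygon points="78.98,53.74 232.38,53.74 232.38,86.61 78.98,86.61" fill="none" stroke="#0000ff"/>
  <polyline points="29.43,85.38 40.96,64.49 54.22,53.06 69.22,51.09" fill="none" stroke="#000000"/>
</svg>

Each laser-on run becomes one SVG element. Flip Y back into SVG space with y_svg = 119.81 − y_machine.

Run 1: S241 ⇒ engrave layer `#000000`. The run returns to its start, so emit a `<polygon>` with points (Y-flipped): 200.98,39.25 207.73,42.11 210.48,48.91 207.62,55.66 200.82,58.41 194.07,55.55 191.32,48.75 194.18,42.00.

Run 2: the run's S528 means `#0000ff` (score). The run is open, so emit a `<polyline>` with points (Y-flipped): 24.66,12.53 308.61,57.54 192.34,17.52 38.95,25.31.

Run 3: the run's S528 means `#0000ff` (score). The run is open, so emit a `<polyline>` with points (Y-flipped): 319.27,65.44 268.63,40.72 72.48,9.89 152.77,76.74.

Run 4: the run's S528 means `#0000ff` (score). The run is open, so emit a `<polyline>` with points (Y-flipped): 88.03,37.63 215.77,38.95 214.24,107.55 239.64,52.99.

Run 5: the run's S528 means `#0000ff` (score). The run returns to its start, so emit a `<polygon>` with points (Y-flipped): 78.98,53.74 232.38,53.74 232.38,86.61 78.98,86.61.

Run 6: the run's S241 means `#000000` (engrave). The run is open, so emit a `<polyline>` with points (Y-flipped): 29.43,85.38 40.96,64.49 54.22,53.06 69.22,51.09.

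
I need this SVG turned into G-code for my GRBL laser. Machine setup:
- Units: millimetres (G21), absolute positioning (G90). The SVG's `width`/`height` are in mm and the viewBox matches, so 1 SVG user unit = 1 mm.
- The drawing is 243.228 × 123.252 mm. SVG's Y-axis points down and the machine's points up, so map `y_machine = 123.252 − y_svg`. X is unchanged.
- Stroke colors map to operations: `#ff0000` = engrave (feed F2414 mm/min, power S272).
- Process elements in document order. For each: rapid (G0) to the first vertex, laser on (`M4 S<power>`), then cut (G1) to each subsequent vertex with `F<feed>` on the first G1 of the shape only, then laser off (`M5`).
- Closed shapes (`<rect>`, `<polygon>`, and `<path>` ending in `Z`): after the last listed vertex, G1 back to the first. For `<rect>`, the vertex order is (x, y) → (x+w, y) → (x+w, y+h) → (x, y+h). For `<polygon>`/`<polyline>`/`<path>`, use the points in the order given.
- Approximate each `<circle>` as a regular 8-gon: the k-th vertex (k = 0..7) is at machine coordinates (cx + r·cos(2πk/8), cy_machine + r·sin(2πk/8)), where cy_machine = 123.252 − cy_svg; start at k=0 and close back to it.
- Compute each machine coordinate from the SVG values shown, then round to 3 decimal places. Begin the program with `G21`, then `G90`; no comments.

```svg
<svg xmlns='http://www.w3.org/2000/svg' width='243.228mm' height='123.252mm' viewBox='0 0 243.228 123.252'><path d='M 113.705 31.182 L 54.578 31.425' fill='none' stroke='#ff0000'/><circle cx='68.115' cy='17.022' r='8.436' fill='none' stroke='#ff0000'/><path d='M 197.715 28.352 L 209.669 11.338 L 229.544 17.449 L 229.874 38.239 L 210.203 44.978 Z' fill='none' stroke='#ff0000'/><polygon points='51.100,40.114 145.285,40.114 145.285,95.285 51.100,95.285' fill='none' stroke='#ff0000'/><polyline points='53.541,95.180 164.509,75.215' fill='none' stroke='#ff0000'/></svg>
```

G21
G90
G0 X113.705 Y92.070
M4 S272
G1 X54.578 Y91.827 F2414
M5
G0 X76.551 Y106.230
M4 S272
G1 X74.080 Y112.195 F2414
G1 X68.115 Y114.666
G1 X62.150 Y112.195
G1 X59.679 Y106.230
G1 X62.150 Y100.265
G1 X68.115 Y97.794
G1 X74.080 Y100.265
G1 X76.551 Y106.230
M5
G0 X197.715 Y94.900
M4 S272
G1 X209.669 Y111.914 F2414
G1 X229.544 Y105.803
G1 X229.874 Y85.013
G1 X210.203 Y78.274
G1 X197.715 Y94.900
M5
G0 X51.100 Y83.138
M4 S272
G1 X145.285 Y83.138 F2414
G1 X145.285 Y27.967
G1 X51.100 Y27.967
G1 X51.100 Y83.138
M5
G0 X53.541 Y28.072
M4 S272
G1 X164.509 Y48.037 F2414
M5

Since the viewBox matches the mm dimensions, user units are millimetres directly. The only transform is the Y-flip y_m = 123.252 − y_svg.

Shape 1 is a line segment drawn with `<path>`. Its stroke #ff0000 means engrave at S272, F2414. After flipping Y the toolpath is (113.705,92.070) → (54.578,91.827).

Shape 2 is a circle drawn with `<circle>`. Its stroke #ff0000 means engrave at S272, F2414. After flipping Y the toolpath is (76.551,106.230) → (74.080,112.195) → (68.115,114.666) → (62.150,112.195) → (59.679,106.230) → (62.150,100.265) → (68.115,97.794) → (74.080,100.265) → (76.551,106.230), returning to the start.

Shape 3 is a regular polygon drawn with `<path>`. Its stroke #ff0000 means engrave at S272, F2414. After flipping Y the toolpath is (197.715,94.900) → (209.669,111.914) → (229.544,105.803) → (229.874,85.013) → (210.203,78.274) → (197.715,94.900), returning to the start.

Shape 4 is a rectangle drawn with `<polygon>`. Its stroke #ff0000 means engrave at S272, F2414. After flipping Y the toolpath is (51.100,83.138) → (145.285,83.138) → (145.285,27.967) → (51.100,27.967) → (51.100,83.138), returning to the start.

Shape 5 is a line segment drawn with `<polyline>`. Its stroke #ff0000 means engrave at S272, F2414. After flipping Y the toolpath is (53.541,28.072) → (164.509,48.037).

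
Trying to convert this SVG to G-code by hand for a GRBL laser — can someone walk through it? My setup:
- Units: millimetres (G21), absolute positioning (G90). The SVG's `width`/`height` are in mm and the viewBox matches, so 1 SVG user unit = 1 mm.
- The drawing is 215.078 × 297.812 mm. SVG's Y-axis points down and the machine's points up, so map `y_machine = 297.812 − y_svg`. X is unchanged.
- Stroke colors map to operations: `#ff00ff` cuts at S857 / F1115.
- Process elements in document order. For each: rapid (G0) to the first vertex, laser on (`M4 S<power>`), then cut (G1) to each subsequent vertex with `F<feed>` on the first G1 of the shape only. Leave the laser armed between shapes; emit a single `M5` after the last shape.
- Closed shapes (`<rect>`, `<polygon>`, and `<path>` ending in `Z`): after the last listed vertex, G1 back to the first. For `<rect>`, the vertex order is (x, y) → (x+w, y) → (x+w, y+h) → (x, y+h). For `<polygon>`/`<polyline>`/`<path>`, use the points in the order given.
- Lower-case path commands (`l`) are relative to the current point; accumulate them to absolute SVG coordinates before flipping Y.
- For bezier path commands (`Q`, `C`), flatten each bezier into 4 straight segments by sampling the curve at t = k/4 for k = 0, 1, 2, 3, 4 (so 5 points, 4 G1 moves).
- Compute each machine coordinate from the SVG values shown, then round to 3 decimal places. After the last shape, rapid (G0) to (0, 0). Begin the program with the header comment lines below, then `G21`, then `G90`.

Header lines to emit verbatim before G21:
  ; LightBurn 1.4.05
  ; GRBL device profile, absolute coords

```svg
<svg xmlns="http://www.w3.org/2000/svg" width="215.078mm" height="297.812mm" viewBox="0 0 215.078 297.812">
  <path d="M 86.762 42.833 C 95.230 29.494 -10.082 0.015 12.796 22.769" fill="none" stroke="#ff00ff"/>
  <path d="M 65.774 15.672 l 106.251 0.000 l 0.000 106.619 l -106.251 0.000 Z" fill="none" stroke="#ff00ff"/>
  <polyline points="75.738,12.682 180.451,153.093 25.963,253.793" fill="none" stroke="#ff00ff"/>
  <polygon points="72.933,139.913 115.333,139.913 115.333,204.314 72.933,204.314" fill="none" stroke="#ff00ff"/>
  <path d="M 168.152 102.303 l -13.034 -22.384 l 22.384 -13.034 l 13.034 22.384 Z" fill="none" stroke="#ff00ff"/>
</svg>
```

1 u = 1 mm; y_m = 297.812 − y.

[1] `<path>` cubic bezier, #ff00ff→cut S857 F1115: (86.762,254.979) → (75.560,266.941) → (44.375,278.546) → (15.892,283.383) → (12.796,275.043)

[2] `<path>` rectangle, #ff00ff→cut S857 F1115: (65.774,282.140) → (172.025,282.140) → (172.025,175.521) → (65.774,175.521) → (65.774,282.140) (closed)

[3] `<polyline>` open polyline, #ff00ff→cut S857 F1115: (75.738,285.130) → (180.451,144.719) → (25.963,44.019)

[4] `<polygon>` rectangle, #ff00ff→cut S857 F1115: (72.933,157.899) → (115.333,157.899) → (115.333,93.498) → (72.933,93.498) → (72.933,157.899) (closed)

[5] `<path>` regular polygon, #ff00ff→cut S857 F1115: (168.152,195.509) → (155.118,217.893) → (177.502,230.927) → (190.536,208.543) → (168.152,195.509) (closed)

; LightBurn 1.4.05
; GRBL device profile, absolute coords
G21
G90
G0 X86.762 Y254.979
M4 S857
G1 X75.560 Y266.941 F1115
G1 X44.375 Y278.546
G1 X15.892 Y283.383
G1 X12.796 Y275.043
G0 X65.774 Y282.140
M4 S857
G1 X172.025 Y282.140 F1115
G1 X172.025 Y175.521
G1 X65.774 Y175.521
G1 X65.774 Y282.140
G0 X75.738 Y285.130
M4 S857
G1 X180.451 Y144.719 F1115
G1 X25.963 Y44.019
G0 X72.933 Y157.899
M4 S857
G1 X115.333 Y157.899 F1115
G1 X115.333 Y93.498
G1 X72.933 Y93.498
G1 X72.933 Y157.899
G0 X168.152 Y195.509
M4 S857
G1 X155.118 Y217.893 F1115
G1 X177.502 Y230.927
G1 X190.536 Y208.543
G1 X168.152 Y195.509
M5
G0 X0.000 Y0.000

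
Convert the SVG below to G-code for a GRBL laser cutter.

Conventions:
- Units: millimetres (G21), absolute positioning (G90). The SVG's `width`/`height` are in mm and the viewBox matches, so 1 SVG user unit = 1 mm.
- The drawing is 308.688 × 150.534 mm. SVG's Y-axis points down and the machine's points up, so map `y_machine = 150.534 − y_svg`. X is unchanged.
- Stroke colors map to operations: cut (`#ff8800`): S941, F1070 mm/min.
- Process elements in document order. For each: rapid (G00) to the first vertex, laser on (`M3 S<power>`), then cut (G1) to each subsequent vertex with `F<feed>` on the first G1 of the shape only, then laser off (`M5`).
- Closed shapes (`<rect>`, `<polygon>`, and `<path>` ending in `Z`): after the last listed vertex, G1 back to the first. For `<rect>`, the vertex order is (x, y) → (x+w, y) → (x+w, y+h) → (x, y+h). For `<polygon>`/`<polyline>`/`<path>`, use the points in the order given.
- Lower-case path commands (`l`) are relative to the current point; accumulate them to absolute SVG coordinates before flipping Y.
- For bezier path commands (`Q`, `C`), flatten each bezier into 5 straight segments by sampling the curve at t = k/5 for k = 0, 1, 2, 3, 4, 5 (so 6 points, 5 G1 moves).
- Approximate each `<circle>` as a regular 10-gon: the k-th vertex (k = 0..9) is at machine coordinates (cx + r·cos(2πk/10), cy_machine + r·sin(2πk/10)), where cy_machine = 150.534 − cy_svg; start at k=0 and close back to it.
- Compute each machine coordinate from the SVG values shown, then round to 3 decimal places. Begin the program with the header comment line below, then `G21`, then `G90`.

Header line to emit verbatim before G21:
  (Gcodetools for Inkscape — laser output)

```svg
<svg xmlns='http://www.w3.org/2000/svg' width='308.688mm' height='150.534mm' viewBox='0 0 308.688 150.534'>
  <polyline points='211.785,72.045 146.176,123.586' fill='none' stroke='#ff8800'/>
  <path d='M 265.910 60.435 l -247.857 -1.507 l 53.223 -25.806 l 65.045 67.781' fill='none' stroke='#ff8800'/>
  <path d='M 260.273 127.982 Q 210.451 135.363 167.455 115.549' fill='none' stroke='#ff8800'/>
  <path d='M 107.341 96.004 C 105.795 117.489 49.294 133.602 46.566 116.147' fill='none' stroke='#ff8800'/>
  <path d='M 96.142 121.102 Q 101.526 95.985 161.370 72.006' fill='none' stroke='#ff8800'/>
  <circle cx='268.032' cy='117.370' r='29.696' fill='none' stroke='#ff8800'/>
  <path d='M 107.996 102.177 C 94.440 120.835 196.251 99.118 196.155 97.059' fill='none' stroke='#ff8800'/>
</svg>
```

viewBox `0 0 308.688 150.534` with mm width/height → 1 unit = 1 mm. Flip: y_m = 150.534 − y_svg.

**Shape 1** — `<polyline>` line segment, stroke `#ff8800` → cut (S941, F1070). Machine vertices: (211.785,78.489) → (146.176,26.948). Open path.

**Shape 2** — `<path>` open polyline, stroke `#ff8800` → cut (S941, F1070). Machine vertices: (265.910,90.099) → (18.053,91.606) → (71.276,117.412) → (136.321,49.631). Open path.

**Shape 3** — `<path>` quadratic bezier, stroke `#ff8800` → cut (S941, F1070). Control points (SVG): P0=(260.273,127.982), P1=(210.451,135.363), P2=(167.455,115.549); sampled at t=k/5. Machine vertices: (260.273,22.552) → (240.617,20.687) → (221.508,20.998) → (202.944,23.485) → (184.926,28.147) → (167.455,34.985). Open path.

**Shape 4** — `<path>` cubic bezier, stroke `#ff8800` → cut (S941, F1070). Control points (SVG): P0=(107.341,96.004), P1=(105.795,117.489), P2=(49.294,133.602), P3=(46.566,116.147); sampled at t=k/5. Machine vertices: (107.341,54.530) → (100.689,42.509) → (86.066,33.131) → (68.692,27.749) → (53.786,27.717) → (46.566,34.387). Open path.

**Shape 5** — `<path>` quadratic bezier, stroke `#ff8800` → cut (S941, F1070). Control points (SVG): P0=(96.142,121.102), P1=(101.526,95.985), P2=(161.370,72.006); sampled at t=k/5. Machine vertices: (96.142,29.432) → (100.474,39.433) → (109.163,49.344) → (122.208,59.163) → (139.611,68.891) → (161.370,78.528). Open path.

**Shape 6** — `<circle>` circle, stroke `#ff8800` → cut (S941, F1070). Machine vertices: (297.728,33.164) → (292.057,50.619) → (277.209,61.407) → (258.855,61.407) → (244.007,50.619) → (238.336,33.164) → (244.007,15.709) → (258.855,4.921) → (277.209,4.921) → (292.057,15.709) → (297.728,33.164). Closed: final G1 returns to the first vertex.

**Shape 7** — `<path>` cubic bezier, stroke `#ff8800` → cut (S941, F1070). Control points (SVG): P0=(107.996,102.177), P1=(94.440,120.835), P2=(196.251,99.118), P3=(196.155,97.059); sampled at t=k/5. Machine vertices: (107.996,48.357) → (111.968,41.527) → (133.199,41.505) → (161.260,45.410) → (185.722,50.361) → (196.155,53.475). Open path.

(Gcodetools for Inkscape — laser output)
G21
G90
G00 X211.785 Y78.489
M3 S941
G1 X146.176 Y26.948 F1070
M5
G00 X265.910 Y90.099
M3 S941
G1 X18.053 Y91.606 F1070
G1 X71.276 Y117.412
G1 X136.321 Y49.631
M5
G00 X260.273 Y22.552
M3 S941
G1 X240.617 Y20.687 F1070
G1 X221.508 Y20.998
G1 X202.944 Y23.485
G1 X184.926 Y28.147
G1 X167.455 Y34.985
M5
G00 X107.341 Y54.530
M3 S941
G1 X100.689 Y42.509 F1070
G1 X86.066 Y33.131
G1 X68.692 Y27.749
G1 X53.786 Y27.717
G1 X46.566 Y34.387
M5
G00 X96.142 Y29.432
M3 S941
G1 X100.474 Y39.433 F1070
G1 X109.163 Y49.344
G1 X122.208 Y59.163
G1 X139.611 Y68.891
G1 X161.370 Y78.528
M5
G00 X297.728 Y33.164
M3 S941
G1 X292.057 Y50.619 F1070
G1 X277.209 Y61.407
G1 X258.855 Y61.407
G1 X244.007 Y50.619
G1 X238.336 Y33.164
G1 X244.007 Y15.709
G1 X258.855 Y4.921
G1 X277.209 Y4.921
G1 X292.057 Y15.709
G1 X297.728 Y33.164
M5
G00 X107.996 Y48.357
M3 S941
G1 X111.968 Y41.527 F1070
G1 X133.199 Y41.505
G1 X161.260 Y45.410
G1 X185.722 Y50.361
G1 X196.155 Y53.475
M5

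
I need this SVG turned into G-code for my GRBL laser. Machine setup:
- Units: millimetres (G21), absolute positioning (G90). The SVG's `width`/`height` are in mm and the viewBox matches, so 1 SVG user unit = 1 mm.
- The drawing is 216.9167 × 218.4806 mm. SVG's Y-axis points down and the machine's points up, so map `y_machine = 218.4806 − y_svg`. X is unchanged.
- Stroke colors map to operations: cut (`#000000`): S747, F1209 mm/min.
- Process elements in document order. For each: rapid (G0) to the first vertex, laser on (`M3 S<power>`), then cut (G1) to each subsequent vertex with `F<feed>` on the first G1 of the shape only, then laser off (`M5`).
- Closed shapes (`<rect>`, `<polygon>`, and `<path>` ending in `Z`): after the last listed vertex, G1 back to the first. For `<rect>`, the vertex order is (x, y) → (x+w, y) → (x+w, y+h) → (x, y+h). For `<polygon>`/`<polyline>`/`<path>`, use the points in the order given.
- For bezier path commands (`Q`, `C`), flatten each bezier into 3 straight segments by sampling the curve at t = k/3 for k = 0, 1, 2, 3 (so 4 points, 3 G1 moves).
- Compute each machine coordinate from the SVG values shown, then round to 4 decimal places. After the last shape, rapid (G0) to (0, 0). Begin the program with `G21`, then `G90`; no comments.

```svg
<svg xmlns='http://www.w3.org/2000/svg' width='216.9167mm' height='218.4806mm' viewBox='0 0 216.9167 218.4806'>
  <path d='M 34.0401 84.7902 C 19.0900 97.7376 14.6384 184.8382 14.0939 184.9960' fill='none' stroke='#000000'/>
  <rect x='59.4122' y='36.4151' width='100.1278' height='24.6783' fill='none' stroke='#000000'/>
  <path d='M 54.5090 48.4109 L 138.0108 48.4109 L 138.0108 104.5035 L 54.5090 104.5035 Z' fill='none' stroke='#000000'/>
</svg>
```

Since the viewBox matches the mm dimensions, user units are millimetres directly. The only transform is the Y-flip y_m = 218.4806 − y_svg.

Shape 1 is a cubic bezier drawn with `<path>`. Its stroke #000000 means cut at S747, F1209. After flipping Y the toolpath is (34.0401,133.6904) → (22.3454,101.9918) → (16.1849,56.6568) → (14.0939,33.4846).

Shape 2 is a rectangle drawn with `<rect>`. Its stroke #000000 means cut at S747, F1209. After flipping Y the toolpath is (59.4122,182.0655) → (159.5400,182.0655) → (159.5400,157.3872) → (59.4122,157.3872) → (59.4122,182.0655), returning to the start.

Shape 3 is a rectangle drawn with `<path>`. Its stroke #000000 means cut at S747, F1209. After flipping Y the toolpath is (54.5090,170.0697) → (138.0108,170.0697) → (138.0108,113.9771) → (54.5090,113.9771) → (54.5090,170.0697), returning to the start.

G21
G90
G0 X34.0401 Y133.6904
M3 S747
G1 X22.3454 Y101.9918 F1209
G1 X16.1849 Y56.6568
G1 X14.0939 Y33.4846
M5
G0 X59.4122 Y182.0655
M3 S747
G1 X159.5400 Y182.0655 F1209
G1 X159.5400 Y157.3872
G1 X59.4122 Y157.3872
G1 X59.4122 Y182.0655
M5
G0 X54.5090 Y170.0697
M3 S747
G1 X138.0108 Y170.0697 F1209
G1 X138.0108 Y113.9771
G1 X54.5090 Y113.9771
G1 X54.5090 Y170.0697
M5
G0 X0.0000 Y0.0000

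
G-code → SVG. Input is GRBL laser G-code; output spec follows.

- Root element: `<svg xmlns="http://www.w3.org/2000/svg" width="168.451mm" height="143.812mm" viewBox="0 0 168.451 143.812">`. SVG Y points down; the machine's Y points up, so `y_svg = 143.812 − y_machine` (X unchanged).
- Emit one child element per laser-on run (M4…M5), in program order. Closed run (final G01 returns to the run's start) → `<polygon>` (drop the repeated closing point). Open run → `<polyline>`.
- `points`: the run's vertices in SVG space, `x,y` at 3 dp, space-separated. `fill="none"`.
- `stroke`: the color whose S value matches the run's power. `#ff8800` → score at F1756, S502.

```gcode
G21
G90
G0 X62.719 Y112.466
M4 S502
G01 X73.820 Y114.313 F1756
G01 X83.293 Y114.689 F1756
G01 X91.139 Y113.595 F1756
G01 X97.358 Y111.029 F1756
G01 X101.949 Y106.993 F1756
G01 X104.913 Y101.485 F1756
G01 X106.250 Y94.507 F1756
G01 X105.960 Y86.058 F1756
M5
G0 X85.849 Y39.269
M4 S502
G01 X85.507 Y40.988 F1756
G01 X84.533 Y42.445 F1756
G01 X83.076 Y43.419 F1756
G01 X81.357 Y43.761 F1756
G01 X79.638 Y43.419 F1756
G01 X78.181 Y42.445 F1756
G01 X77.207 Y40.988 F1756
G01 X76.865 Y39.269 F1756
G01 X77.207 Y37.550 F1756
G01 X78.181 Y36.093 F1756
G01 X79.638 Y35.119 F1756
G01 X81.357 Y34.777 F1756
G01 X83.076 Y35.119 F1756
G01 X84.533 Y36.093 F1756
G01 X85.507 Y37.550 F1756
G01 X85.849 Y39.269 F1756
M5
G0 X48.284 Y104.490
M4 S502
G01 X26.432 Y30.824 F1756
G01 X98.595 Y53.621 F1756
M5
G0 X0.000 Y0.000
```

<svg xmlns="http://www.w3.org/2000/svg" width="168.451mm" height="143.812mm" viewBox="0 0 168.451 143.812">
  <polyline points="62.719,31.346 73.820,29.499 83.293,29.123 91.139,30.217 97.358,32.783 101.949,36.819 104.913,42.327 106.250,49.305 105.960,57.754" fill="none" stroke="#ff8800"/>
  <polygon points="85.849,104.543 85.507,102.824 84.533,101.367 83.076,100.393 81.357,100.051 79.638,100.393 78.181,101.367 77.207,102.824 76.865,104.543 77.207,106.262 78.181,107.719 79.638,108.693 81.357,109.035 83.076,108.693 84.533,107.719 85.507,106.262" fill="none" stroke="#ff8800"/>
  <polyline points="48.284,39.322 26.432,112.988 98.595,90.191" fill="none" stroke="#ff8800"/>
</svg>

Machine Y-up, SVG Y-down with viewBox height 143.812, so y_svg = 143.812 − y_machine; X carries over. Every run uses S502, so all elements get stroke `#ff8800` (score).

Run 1: The run is open, so emit a `<polyline>` with points (Y-flipped): 62.719,31.346 73.820,29.499 83.293,29.123 91.139,30.217 97.358,32.783 101.949,36.819 104.913,42.327 106.250,49.305 105.960,57.754.

Run 2: The run returns to its start, so emit a `<polygon>` with points (Y-flipped): 85.849,104.543 85.507,102.824 84.533,101.367 83.076,100.393 81.357,100.051 79.638,100.393 78.181,101.367 77.207,102.824 76.865,104.543 77.207,106.262 78.181,107.719 79.638,108.693 81.357,109.035 83.076,108.693 84.533,107.719 85.507,106.262.

Run 3: The run is open, so emit a `<polyline>` with points (Y-flipped): 48.284,39.322 26.432,112.988 98.595,90.191.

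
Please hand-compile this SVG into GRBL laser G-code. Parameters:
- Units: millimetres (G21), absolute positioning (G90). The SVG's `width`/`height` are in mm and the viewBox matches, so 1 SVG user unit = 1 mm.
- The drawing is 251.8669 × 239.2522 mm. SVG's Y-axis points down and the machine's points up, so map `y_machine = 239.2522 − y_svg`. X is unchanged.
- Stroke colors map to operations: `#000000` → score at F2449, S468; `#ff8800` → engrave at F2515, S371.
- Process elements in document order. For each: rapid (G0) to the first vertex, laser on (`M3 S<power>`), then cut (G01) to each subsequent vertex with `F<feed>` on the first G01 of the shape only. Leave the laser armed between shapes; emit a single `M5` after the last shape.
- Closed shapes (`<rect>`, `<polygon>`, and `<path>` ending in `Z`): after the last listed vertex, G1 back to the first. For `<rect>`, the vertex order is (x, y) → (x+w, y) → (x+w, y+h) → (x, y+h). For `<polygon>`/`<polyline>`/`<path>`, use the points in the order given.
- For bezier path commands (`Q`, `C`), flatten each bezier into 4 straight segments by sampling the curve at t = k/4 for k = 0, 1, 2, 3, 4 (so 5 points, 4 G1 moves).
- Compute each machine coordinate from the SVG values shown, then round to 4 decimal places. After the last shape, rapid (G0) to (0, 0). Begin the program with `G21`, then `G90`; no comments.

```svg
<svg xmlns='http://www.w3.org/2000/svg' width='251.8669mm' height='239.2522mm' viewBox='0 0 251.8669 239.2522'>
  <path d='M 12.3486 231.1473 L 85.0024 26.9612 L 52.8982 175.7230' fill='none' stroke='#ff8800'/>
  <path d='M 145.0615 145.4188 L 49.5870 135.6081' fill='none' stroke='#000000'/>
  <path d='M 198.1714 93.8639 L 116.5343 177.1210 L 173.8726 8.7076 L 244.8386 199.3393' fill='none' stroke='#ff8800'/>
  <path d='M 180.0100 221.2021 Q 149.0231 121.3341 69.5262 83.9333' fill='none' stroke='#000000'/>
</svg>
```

1 u = 1 mm; y_m = 239.2522 − y.

[1] `<path>` open polyline, #ff8800→engrave S371 F2515: (12.3486,8.1049) → (85.0024,212.2910) → (52.8982,63.5292)

[2] `<path>` line segment, #000000→score S468 F2449: (145.0615,93.8334) → (49.5870,103.6441)

[3] `<path>` open polyline, #ff8800→engrave S371 F2515: (198.1714,145.3883) → (116.5343,62.1312) → (173.8726,230.5446) → (244.8386,39.9129)

[4] `<path>` quadratic bezier, #000000→score S468 F2449: (180.0100,18.0501) → (161.4847,64.0799) → (136.8956,102.3013) → (106.2428,132.7143) → (69.5262,155.3189)

G21
G90
G0 X12.3486 Y8.1049
M3 S371
G01 X85.0024 Y212.2910 F2515
G01 X52.8982 Y63.5292
G0 X145.0615 Y93.8334
M3 S468
G01 X49.5870 Y103.6441 F2449
G0 X198.1714 Y145.3883
M3 S371
G01 X116.5343 Y62.1312 F2515
G01 X173.8726 Y230.5446
G01 X244.8386 Y39.9129
G0 X180.0100 Y18.0501
M3 S468
G01 X161.4847 Y64.0799 F2449
G01 X136.8956 Y102.3013
G01 X106.2428 Y132.7143
G01 X69.5262 Y155.3189
M5
G0 X0.0000 Y0.0000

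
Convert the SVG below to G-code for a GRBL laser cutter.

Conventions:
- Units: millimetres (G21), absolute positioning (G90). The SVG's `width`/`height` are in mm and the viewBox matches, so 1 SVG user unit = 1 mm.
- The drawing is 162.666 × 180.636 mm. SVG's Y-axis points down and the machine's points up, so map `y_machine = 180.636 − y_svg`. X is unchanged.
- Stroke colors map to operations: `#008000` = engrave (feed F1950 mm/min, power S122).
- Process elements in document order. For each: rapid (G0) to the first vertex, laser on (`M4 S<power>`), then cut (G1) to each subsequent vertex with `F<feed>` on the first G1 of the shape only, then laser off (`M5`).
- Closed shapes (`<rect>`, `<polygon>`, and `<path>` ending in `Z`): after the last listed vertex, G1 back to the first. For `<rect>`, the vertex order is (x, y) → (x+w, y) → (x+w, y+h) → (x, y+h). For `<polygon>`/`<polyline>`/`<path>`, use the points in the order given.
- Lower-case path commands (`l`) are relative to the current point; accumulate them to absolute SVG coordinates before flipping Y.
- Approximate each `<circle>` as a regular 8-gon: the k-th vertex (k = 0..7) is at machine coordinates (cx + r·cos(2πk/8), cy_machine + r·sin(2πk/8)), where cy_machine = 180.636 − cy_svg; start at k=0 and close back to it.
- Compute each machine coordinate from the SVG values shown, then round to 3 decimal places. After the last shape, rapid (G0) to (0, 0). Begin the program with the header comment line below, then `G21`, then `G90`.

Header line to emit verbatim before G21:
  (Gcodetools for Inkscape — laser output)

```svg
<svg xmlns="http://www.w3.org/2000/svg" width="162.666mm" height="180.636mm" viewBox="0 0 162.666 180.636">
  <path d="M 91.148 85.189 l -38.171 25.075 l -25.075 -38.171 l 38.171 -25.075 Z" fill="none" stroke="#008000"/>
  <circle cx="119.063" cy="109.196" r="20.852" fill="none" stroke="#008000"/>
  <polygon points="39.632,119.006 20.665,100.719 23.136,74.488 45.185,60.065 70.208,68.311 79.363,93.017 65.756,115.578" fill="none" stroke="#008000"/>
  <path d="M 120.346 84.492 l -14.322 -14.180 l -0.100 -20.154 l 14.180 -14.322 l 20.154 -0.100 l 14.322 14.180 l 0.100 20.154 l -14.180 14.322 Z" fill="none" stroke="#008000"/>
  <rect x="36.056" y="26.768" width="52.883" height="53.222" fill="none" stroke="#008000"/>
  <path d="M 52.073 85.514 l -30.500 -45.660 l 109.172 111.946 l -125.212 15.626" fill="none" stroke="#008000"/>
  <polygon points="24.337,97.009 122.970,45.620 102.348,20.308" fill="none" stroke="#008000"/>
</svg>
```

Since the viewBox matches the mm dimensions, user units are millimetres directly. The only transform is the Y-flip y_m = 180.636 − y_svg.

Shape 1 is a regular polygon drawn with `<path>`. Its stroke #008000 means engrave at S122, F1950. After flipping Y the toolpath is (91.148,95.447) → (52.977,70.372) → (27.902,108.543) → (66.073,133.618) → (91.148,95.447), returning to the start.

Shape 2 is a circle drawn with `<circle>`. Its stroke #008000 means engrave at S122, F1950. After flipping Y the toolpath is (139.915,71.440) → (133.808,86.185) → (119.063,92.292) → (104.318,86.185) → (98.211,71.440) → (104.318,56.695) → (119.063,50.588) → (133.808,56.695) → (139.915,71.440), returning to the start.

Shape 3 is a regular polygon drawn with `<polygon>`. Its stroke #008000 means engrave at S122, F1950. After flipping Y the toolpath is (39.632,61.630) → (20.665,79.917) → (23.136,106.148) → (45.185,120.571) → (70.208,112.325) → (79.363,87.619) → (65.756,65.058) → (39.632,61.630), returning to the start.

Shape 4 is a regular polygon drawn with `<path>`. Its stroke #008000 means engrave at S122, F1950. After flipping Y the toolpath is (120.346,96.144) → (106.024,110.324) → (105.924,130.478) → (120.104,144.800) → (140.258,144.900) → (154.580,130.720) → (154.680,110.566) → (140.500,96.244) → (120.346,96.144), returning to the start.

Shape 5 is a rectangle drawn with `<rect>`. Its stroke #008000 means engrave at S122, F1950. After flipping Y the toolpath is (36.056,153.868) → (88.939,153.868) → (88.939,100.646) → (36.056,100.646) → (36.056,153.868), returning to the start.

Shape 6 is a open polyline drawn with `<path>`. Its stroke #008000 means engrave at S122, F1950. After flipping Y the toolpath is (52.073,95.122) → (21.573,140.782) → (130.745,28.836) → (5.533,13.210).

Shape 7 is a closed polygon drawn with `<polygon>`. Its stroke #008000 means engrave at S122, F1950. After flipping Y the toolpath is (24.337,83.627) → (122.970,135.016) → (102.348,160.328) → (24.337,83.627), returning to the start.

(Gcodetools for Inkscape — laser output)
G21
G90
G0 X91.148 Y95.447
M4 S122
G1 X52.977 Y70.372 F1950
G1 X27.902 Y108.543
G1 X66.073 Y133.618
G1 X91.148 Y95.447
M5
G0 X139.915 Y71.440
M4 S122
G1 X133.808 Y86.185 F1950
G1 X119.063 Y92.292
G1 X104.318 Y86.185
G1 X98.211 Y71.440
G1 X104.318 Y56.695
G1 X119.063 Y50.588
G1 X133.808 Y56.695
G1 X139.915 Y71.440
M5
G0 X39.632 Y61.630
M4 S122
G1 X20.665 Y79.917 F1950
G1 X23.136 Y106.148
G1 X45.185 Y120.571
G1 X70.208 Y112.325
G1 X79.363 Y87.619
G1 X65.756 Y65.058
G1 X39.632 Y61.630
M5
G0 X120.346 Y96.144
M4 S122
G1 X106.024 Y110.324 F1950
G1 X105.924 Y130.478
G1 X120.104 Y144.800
G1 X140.258 Y144.900
G1 X154.580 Y130.720
G1 X154.680 Y110.566
G1 X140.500 Y96.244
G1 X120.346 Y96.144
M5
G0 X36.056 Y153.868
M4 S122
G1 X88.939 Y153.868 F1950
G1 X88.939 Y100.646
G1 X36.056 Y100.646
G1 X36.056 Y153.868
M5
G0 X52.073 Y95.122
M4 S122
G1 X21.573 Y140.782 F1950
G1 X130.745 Y28.836
G1 X5.533 Y13.210
M5
G0 X24.337 Y83.627
M4 S122
G1 X122.970 Y135.016 F1950
G1 X102.348 Y160.328
G1 X24.337 Y83.627
M5
G0 X0.000 Y0.000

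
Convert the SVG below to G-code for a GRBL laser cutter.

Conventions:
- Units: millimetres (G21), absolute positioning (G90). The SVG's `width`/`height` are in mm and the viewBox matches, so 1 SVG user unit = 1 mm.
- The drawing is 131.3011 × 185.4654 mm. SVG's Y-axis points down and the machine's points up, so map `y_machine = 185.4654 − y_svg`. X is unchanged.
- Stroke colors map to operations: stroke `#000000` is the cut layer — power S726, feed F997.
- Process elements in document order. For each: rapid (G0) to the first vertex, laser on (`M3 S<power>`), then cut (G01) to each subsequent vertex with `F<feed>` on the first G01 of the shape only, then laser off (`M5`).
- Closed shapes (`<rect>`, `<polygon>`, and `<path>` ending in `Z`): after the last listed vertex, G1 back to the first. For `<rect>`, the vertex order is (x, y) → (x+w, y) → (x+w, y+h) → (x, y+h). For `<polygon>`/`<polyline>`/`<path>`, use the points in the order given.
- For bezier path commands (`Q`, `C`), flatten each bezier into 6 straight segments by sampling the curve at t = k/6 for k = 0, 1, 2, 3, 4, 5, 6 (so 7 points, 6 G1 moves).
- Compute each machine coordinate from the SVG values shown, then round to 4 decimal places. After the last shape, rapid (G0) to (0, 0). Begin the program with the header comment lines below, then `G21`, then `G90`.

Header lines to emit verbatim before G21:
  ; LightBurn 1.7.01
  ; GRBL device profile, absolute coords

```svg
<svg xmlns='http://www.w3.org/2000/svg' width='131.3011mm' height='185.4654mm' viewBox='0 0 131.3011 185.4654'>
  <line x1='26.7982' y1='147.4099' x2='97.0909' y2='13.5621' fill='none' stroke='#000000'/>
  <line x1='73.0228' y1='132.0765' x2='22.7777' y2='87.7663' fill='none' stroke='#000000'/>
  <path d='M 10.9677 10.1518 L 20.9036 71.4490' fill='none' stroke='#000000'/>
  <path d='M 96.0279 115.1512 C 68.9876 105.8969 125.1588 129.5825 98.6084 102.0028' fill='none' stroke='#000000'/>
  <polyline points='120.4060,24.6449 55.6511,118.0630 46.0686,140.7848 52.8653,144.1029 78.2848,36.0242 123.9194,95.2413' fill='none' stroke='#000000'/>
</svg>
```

; LightBurn 1.7.01
; GRBL device profile, absolute coords
G21
G90
G0 X26.7982 Y38.0555
M3 S726
G01 X97.0909 Y171.9033 F997
M5
G0 X73.0228 Y53.3889
M3 S726
G01 X22.7777 Y97.6991 F997
M5
G0 X10.9677 Y175.3136
M3 S726
G01 X20.9036 Y114.0164 F997
M5
G0 X96.0279 Y70.3142
M3 S726
G01 X88.6738 Y72.5862 F997
G01 X90.5791 Y71.7072
G01 X97.1344 Y70.0164
G01 X103.7306 Y69.8526
G01 X105.7583 Y73.5550
G01 X98.6084 Y83.4626
M5
G0 X120.4060 Y160.8205
M3 S726
G01 X55.6511 Y67.4024 F997
G01 X46.0686 Y44.6806
G01 X52.8653 Y41.3625
G01 X78.2848 Y149.4412
G01 X123.9194 Y90.2241
M5
G0 X0.0000 Y0.0000

Since the viewBox matches the mm dimensions, user units are millimetres directly. The only transform is the Y-flip y_m = 185.4654 − y_svg.

Shape 1 is a line segment drawn with `<line>`. Its stroke #000000 means cut at S726, F997. After flipping Y the toolpath is (26.7982,38.0555) → (97.0909,171.9033).

Shape 2 is a line segment drawn with `<line>`. Its stroke #000000 means cut at S726, F997. After flipping Y the toolpath is (73.0228,53.3889) → (22.7777,97.6991).

Shape 3 is a line segment drawn with `<path>`. Its stroke #000000 means cut at S726, F997. After flipping Y the toolpath is (10.9677,175.3136) → (20.9036,114.0164).

Shape 4 is a cubic bezier drawn with `<path>`. Its stroke #000000 means cut at S726, F997. After flipping Y the toolpath is (96.0279,70.3142) → (88.6738,72.5862) → (90.5791,71.7072) → (97.1344,70.0164) → (103.7306,69.8526) → (105.7583,73.5550) → (98.6084,83.4626).

Shape 5 is a open polyline drawn with `<polyline>`. Its stroke #000000 means cut at S726, F997. After flipping Y the toolpath is (120.4060,160.8205) → (55.6511,67.4024) → (46.0686,44.6806) → (52.8653,41.3625) → (78.2848,149.4412) → (123.9194,90.2241).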